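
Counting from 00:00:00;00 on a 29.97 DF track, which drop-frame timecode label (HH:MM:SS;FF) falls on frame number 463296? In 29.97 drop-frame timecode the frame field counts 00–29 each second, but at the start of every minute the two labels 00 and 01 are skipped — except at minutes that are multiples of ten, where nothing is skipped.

04:17:38;20

Each 10-minute DF block holds 10 × 60 × 30 − 9 × 2 = 17982 frames. 463296 ÷ 17982 → 25 full blocks, remainder 13746.
Within the partial block the first minute is 1800 frames and each further minute 1798, so 7 further minute boundaries passed. Total skipped labels = 18 × 25 + 2 × 7 = 464.
Non-drop label index = 463296 + 464 = 463760; at 30 labels/s that is 04:17:38:20, i.e. DF 04:17:38;20.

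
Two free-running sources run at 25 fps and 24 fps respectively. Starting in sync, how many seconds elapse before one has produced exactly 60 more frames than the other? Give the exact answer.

The gap grows by |24 − 25| = 1 frame per second.
Time for a 60-frame gap: 60 ÷ (1) = 60 s.

60 seconds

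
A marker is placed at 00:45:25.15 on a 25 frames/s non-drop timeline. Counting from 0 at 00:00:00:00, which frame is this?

Total seconds to the label: (0 × 3600 + 45 × 60 + 25) = 2725.
Frame index = 2725 × 25 + 15 = 68140.

68140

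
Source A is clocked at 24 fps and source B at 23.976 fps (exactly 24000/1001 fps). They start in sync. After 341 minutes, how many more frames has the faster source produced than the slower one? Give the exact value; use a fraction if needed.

341 min = 20460 s.
A emits 24 × 20460 = 491040 frames; B emits 24000/1001 × 20460 = 44640000/91.
Difference = 44640/91 frames (≈ 490.5495); B is behind A.

44640/91 frames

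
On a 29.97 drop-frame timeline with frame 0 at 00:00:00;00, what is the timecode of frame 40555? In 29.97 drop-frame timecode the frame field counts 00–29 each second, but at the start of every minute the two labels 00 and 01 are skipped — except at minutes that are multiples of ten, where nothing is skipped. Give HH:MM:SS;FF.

Each 10-minute DF block holds 10 × 60 × 30 − 9 × 2 = 17982 frames. 40555 ÷ 17982 → 2 full blocks, remainder 4591.
Within the partial block the first minute is 1800 frames and each further minute 1798, so 2 further minute boundaries passed. Total skipped labels = 18 × 2 + 2 × 2 = 40.
Non-drop label index = 40555 + 40 = 40595; at 30 labels/s that is 00:22:33:05, i.e. DF 00:22:33;05.

00:22:33;05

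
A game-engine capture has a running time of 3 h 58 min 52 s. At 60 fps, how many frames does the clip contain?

3 h 58 min 52 s = 14332 s.
Frames = 14332 × 60 = 859920.

859920 frames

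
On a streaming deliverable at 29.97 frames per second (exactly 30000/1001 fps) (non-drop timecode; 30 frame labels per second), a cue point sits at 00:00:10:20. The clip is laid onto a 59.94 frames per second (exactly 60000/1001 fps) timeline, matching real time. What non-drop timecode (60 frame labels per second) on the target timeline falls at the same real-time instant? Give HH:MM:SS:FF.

Source frame index: (0×3600 + 0×60 + 10) × 30 + 20 = 320.
Real time: 320 / (30000/1001) = 4004/375 s.
Target frame: (4004/375) × (60000/1001) = 640.
At 60 labels/s: frame 640 → 00:00:10:40.

00:00:10:40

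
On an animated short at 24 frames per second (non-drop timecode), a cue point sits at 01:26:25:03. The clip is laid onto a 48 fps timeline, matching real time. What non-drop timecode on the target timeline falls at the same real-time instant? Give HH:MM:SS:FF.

Source frame index: (1×3600 + 26×60 + 25) × 24 + 3 = 124443.
Real time: 124443 / (24) = 41481/8 s.
Target frame: (41481/8) × (48) = 248886.
At 48 labels/s: frame 248886 → 01:26:25:06.

01:26:25:06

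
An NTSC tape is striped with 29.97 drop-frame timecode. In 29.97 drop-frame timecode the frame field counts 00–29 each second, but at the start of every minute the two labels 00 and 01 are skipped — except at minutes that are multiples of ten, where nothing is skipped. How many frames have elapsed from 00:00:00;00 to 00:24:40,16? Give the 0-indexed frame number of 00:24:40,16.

44372

Complete 10-minute blocks: 2, each 17982 frames → 35964.
Remaining 4 whole minutes in the current block: 1800 + 3 × 1798 = 7194 frames.
Within the current minute: 40 × 30 + 16 − 2 = 1214 (labels ;00/;01 skipped at this minute). Total = 35964 + 7194 + 1214 = 44372.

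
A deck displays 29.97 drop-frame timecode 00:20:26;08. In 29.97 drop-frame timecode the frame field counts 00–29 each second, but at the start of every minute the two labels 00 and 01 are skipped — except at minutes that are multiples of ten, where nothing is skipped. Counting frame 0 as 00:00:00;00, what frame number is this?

Complete 10-minute blocks: 2, each 17982 frames → 35964.
Remaining 0 whole minutes in the current block: 0 frames.
Within the current minute: 26 × 30 + 8 = 788. Total = 35964 + 0 + 788 = 36752.

36752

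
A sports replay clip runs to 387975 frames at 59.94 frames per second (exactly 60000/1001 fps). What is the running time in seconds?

6472.71625 seconds

Running time = 387975 / (60000/1001) = 6472.71625 s.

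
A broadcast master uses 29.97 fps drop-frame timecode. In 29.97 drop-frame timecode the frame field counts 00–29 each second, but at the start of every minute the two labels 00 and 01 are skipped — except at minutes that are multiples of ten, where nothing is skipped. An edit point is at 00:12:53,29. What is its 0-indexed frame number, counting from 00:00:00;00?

23197

Complete 10-minute blocks: 1, each 17982 frames → 17982.
Remaining 2 whole minutes in the current block: 1800 + 1 × 1798 = 3598 frames.
Within the current minute: 53 × 30 + 29 − 2 = 1617 (labels ;00/;01 skipped at this minute). Total = 17982 + 3598 + 1617 = 23197.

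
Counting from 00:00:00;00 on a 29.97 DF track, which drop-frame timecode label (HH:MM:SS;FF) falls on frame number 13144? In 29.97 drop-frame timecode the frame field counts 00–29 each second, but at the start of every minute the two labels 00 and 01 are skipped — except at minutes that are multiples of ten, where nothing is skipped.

00:07:18;18

Ten DF minutes hold 17982 frames, so frame 13144 lies in block 0 (frames 0–17981) with 13144 frames into that block.
The block's first minute is 1800 frames and the rest 1798 each; 13144 frames reaches minute 7, so 0 × 18 + 7 × 2 = 14 labels have been skipped so far.
Adding those back, label number 13144 + 14 = 13158 at 30 labels/s is 438 s + 18 f = 0 h 7 min 18 s frame 18, i.e. 00:07:18;18.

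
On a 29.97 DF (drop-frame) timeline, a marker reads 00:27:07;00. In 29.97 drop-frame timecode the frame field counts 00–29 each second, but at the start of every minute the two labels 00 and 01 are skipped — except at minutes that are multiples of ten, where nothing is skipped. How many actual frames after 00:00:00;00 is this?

As if non-drop at 30 labels/s: (0 × 3600 + 27 × 60 + 7) × 30 + 0 = 48810.
Minute boundaries passed: 27; those not divisible by 10: 27 − 2 = 25; dropped labels = 2 × 25 = 50.
Actual frame index = 48810 − 50 = 48760.

48760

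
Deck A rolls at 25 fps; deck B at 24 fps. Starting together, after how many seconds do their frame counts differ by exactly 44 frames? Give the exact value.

44 seconds

The gap grows by |24 − 25| = 1 frame per second.
Time for a 44-frame gap: 44 ÷ (1) = 44 s.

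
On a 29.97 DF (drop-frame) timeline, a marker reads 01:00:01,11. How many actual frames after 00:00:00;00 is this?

107933

As if non-drop at 30 labels/s: (1 × 3600 + 0 × 60 + 1) × 30 + 11 = 108041.
Minute boundaries passed: 60; those not divisible by 10: 60 − 6 = 54; dropped labels = 2 × 54 = 108.
Actual frame index = 108041 − 108 = 107933.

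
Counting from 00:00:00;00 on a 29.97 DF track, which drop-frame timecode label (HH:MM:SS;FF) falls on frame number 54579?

00:30:21;03

Each 10-minute DF block holds 10 × 60 × 30 − 9 × 2 = 17982 frames. 54579 ÷ 17982 → 3 full blocks, remainder 633.
Within the partial block the first minute is 1800 frames and each further minute 1798, so 0 further minute boundaries passed. Total skipped labels = 18 × 3 + 2 × 0 = 54.
Non-drop label index = 54579 + 54 = 54633; at 30 labels/s that is 00:30:21:03, i.e. DF 00:30:21;03.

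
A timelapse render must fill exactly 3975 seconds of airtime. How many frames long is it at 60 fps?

238500 frames

Frames = 3975 × 60 = 238500.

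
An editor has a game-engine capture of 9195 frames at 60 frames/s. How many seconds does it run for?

153.25 seconds

Running time = 9195 / (60) = 153.25 s.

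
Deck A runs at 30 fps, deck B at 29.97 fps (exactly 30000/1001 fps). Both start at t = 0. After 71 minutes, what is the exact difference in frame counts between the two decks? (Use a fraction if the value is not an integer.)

71 min = 4260 s.
A emits 30 × 4260 = 127800 frames; B emits 30000/1001 × 4260 = 127800000/1001.
Difference = 127800/1001 frames (≈ 127.6723); B is behind A.

127800/1001 frames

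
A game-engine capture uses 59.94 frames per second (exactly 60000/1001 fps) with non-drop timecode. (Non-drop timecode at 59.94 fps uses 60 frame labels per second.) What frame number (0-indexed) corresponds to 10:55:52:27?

frame 2361147

Total seconds to the label: (10 × 3600 + 55 × 60 + 52) = 39352.
Frame index = 39352 × 60 + 27 = 2361147.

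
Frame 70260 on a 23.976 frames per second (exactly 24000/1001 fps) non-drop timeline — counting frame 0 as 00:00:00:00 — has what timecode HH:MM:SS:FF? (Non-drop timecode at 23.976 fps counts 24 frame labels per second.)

70260 ÷ 24 = 2927 full seconds, remainder 12 frames.
2927 s = 0 h 48 min 47 s.
Timecode: 00:48:47:12.

00:48:47:12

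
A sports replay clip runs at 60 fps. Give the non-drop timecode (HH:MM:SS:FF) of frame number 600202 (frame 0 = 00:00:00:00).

600202 ÷ 60 = 10003 full seconds, remainder 22 frames.
10003 s = 2 h 46 min 43 s.
Timecode: 02:46:43:22.

02:46:43:22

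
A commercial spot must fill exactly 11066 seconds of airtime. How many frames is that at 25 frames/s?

Frames = 11066 × 25 = 276650.

276650 frames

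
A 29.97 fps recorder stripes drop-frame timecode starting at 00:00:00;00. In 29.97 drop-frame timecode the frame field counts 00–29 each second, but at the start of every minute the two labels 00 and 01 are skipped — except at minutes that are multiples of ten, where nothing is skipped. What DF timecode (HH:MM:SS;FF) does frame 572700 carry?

05:18:29;04

Each 10-minute DF block holds 10 × 60 × 30 − 9 × 2 = 17982 frames. 572700 ÷ 17982 → 31 full blocks, remainder 15258.
Within the partial block the first minute is 1800 frames and each further minute 1798, so 8 further minute boundaries passed. Total skipped labels = 18 × 31 + 2 × 8 = 574.
Non-drop label index = 572700 + 574 = 573274; at 30 labels/s that is 05:18:29:04, i.e. DF 05:18:29;04.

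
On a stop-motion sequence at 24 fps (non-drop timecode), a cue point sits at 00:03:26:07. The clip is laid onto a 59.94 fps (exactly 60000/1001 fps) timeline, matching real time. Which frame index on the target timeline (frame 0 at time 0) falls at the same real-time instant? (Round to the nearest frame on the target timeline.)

Source frame index: (0×3600 + 3×60 + 26) × 24 + 7 = 4951.
Real time: 4951 / (24) = 4951/24 s.
Target frame: (4951/24) × (60000/1001) = 12377500/1001 ≈ 12365.135 → 12365.

frame 12365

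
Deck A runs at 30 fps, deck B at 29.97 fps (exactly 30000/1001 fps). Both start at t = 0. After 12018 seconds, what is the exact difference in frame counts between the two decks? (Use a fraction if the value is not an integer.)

360540/1001 frames

A emits 30 × 12018 = 360540 frames; B emits 30000/1001 × 12018 = 360540000/1001.
Difference = 360540/1001 frames (≈ 360.1798); B is behind A.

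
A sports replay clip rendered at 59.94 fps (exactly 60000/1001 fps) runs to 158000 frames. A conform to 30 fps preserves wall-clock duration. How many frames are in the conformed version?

79079 frames

Target frames = source frames × (target rate / source rate) = 158000 × (30)/(60000/1001) = 158000 × 1001/2000 = 79079.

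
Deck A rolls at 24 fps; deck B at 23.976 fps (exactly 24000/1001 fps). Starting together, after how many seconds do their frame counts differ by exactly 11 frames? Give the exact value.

The gap grows by |24000/1001 − 24| = 24/1001 frames per second.
Time for a 11-frame gap: 11 ÷ (24/1001) = 11011/24 s.

11011/24 seconds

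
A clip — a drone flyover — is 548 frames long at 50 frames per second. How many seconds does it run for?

10.96 seconds

Running time = 548 / (50) = 10.96 s.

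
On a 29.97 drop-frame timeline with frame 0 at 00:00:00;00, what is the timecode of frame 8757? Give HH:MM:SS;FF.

00:04:52;05

Ten DF minutes hold 17982 frames, so frame 8757 lies in block 0 (frames 0–17981) with 8757 frames into that block.
The block's first minute is 1800 frames and the rest 1798 each; 8757 frames reaches minute 4, so 0 × 18 + 4 × 2 = 8 labels have been skipped so far.
Adding those back, label number 8757 + 8 = 8765 at 30 labels/s is 292 s + 5 f = 0 h 4 min 52 s frame 5, i.e. 00:04:52;05.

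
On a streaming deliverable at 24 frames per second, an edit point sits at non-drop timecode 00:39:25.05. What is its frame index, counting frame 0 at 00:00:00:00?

Total seconds to the label: (0 × 3600 + 39 × 60 + 25) = 2365.
Frame index = 2365 × 24 + 5 = 56765.

56765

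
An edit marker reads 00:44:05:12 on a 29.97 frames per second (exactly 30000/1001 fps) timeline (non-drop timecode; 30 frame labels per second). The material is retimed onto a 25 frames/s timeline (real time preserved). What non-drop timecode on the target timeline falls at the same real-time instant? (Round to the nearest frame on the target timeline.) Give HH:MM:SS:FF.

00:44:08:01

Source frame index: (0×3600 + 44×60 + 5) × 30 + 12 = 79362.
Real time: 79362 / (30000/1001) = 13240227/5000 s.
Target frame: (13240227/5000) × (25) = 13240227/200 ≈ 66201.135 → 66201.
At 25 labels/s: frame 66201 → 00:44:08:01.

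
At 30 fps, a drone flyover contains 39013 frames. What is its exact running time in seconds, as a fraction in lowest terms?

39013/30 seconds

Running time = 39013 ÷ (30) = 39013 × 1/30 = 39013/30 s.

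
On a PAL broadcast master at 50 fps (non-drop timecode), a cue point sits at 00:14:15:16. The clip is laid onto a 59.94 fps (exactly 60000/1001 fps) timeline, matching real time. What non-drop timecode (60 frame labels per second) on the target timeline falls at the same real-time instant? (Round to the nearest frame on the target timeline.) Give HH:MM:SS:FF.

Source frame index: (0×3600 + 14×60 + 15) × 50 + 16 = 42766.
Real time: 42766 / (50) = 21383/25 s.
Target frame: (21383/25) × (60000/1001) = 51319200/1001 ≈ 51267.932 → 51268.
At 60 labels/s: frame 51268 → 00:14:14:28.

00:14:14:28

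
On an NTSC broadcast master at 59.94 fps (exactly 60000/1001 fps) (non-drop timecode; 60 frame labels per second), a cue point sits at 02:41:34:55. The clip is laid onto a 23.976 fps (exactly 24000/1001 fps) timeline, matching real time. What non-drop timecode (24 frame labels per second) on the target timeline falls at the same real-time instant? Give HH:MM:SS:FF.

02:41:34:22

Source frame index: (2×3600 + 41×60 + 34) × 60 + 55 = 581695.
Real time: 581695 / (60000/1001) = 116455339/12000 s.
Target frame: (116455339/12000) × (24000/1001) = 232678.
At 24 labels/s: frame 232678 → 02:41:34:22.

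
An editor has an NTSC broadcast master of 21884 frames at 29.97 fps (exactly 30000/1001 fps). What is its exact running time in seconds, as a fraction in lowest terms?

Running time = 21884 ÷ (30000/1001) = 21884 × 1001/30000 = 5476471/7500 s.

5476471/7500 seconds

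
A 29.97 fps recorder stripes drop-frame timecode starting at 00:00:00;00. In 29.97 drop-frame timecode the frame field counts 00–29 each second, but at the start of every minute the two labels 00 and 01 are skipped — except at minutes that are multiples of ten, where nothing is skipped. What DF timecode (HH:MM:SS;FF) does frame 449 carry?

Ten DF minutes hold 17982 frames, so frame 449 lies in block 0 (frames 0–17981) with 449 frames into that block.
The block's first minute is 1800 frames and the rest 1798 each; 449 frames reaches minute 0, so 0 × 18 + 0 × 2 = 0 labels have been skipped so far.
Adding those back, label number 449 + 0 = 449 at 30 labels/s is 14 s + 29 f = 0 h 0 min 14 s frame 29, i.e. 00:00:14;29.

00:00:14;29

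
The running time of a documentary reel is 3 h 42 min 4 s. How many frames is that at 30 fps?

399720 frames

3 h 42 min 4 s = 13324 s.
Frames = 13324 × 30 = 399720.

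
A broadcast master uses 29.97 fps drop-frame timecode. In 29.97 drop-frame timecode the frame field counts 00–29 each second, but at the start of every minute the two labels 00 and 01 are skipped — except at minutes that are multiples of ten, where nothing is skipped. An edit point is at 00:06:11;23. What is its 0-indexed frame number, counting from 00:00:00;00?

11141

As if non-drop at 30 labels/s: (0 × 3600 + 6 × 60 + 11) × 30 + 23 = 11153.
Minute boundaries passed: 6; those not divisible by 10: 6 − 0 = 6; dropped labels = 2 × 6 = 12.
Actual frame index = 11153 − 12 = 11141.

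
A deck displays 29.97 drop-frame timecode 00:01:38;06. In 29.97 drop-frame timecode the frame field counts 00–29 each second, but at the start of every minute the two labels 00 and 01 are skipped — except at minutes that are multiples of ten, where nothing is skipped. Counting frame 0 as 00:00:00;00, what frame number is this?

Complete 10-minute blocks: 0, each 17982 frames → 0.
Remaining 1 whole minute in the current block: 1800 + 0 × 1798 = 1800 frames.
Within the current minute: 38 × 30 + 6 − 2 = 1144 (labels ;00/;01 skipped at this minute). Total = 0 + 1800 + 1144 = 2944.

2944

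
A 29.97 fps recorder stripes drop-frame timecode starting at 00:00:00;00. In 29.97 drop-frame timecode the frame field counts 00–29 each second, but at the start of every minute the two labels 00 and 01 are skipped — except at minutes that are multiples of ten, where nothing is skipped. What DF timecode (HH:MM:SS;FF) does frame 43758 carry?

00:24:20;02

Each 10-minute DF block holds 10 × 60 × 30 − 9 × 2 = 17982 frames. 43758 ÷ 17982 → 2 full blocks, remainder 7794.
Within the partial block the first minute is 1800 frames and each further minute 1798, so 4 further minute boundaries passed. Total skipped labels = 18 × 2 + 2 × 4 = 44.
Non-drop label index = 43758 + 44 = 43802; at 30 labels/s that is 00:24:20:02, i.e. DF 00:24:20;02.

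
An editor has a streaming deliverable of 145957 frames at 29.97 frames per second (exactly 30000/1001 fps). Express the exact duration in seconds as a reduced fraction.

146102957/30000 seconds

Running time = 145957 ÷ (30000/1001) = 145957 × 1001/30000 = 146102957/30000 s.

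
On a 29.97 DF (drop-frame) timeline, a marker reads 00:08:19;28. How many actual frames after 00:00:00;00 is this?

14982

Complete 10-minute blocks: 0, each 17982 frames → 0.
Remaining 8 whole minutes in the current block: 1800 + 7 × 1798 = 14386 frames.
Within the current minute: 19 × 30 + 28 − 2 = 596 (labels ;00/;01 skipped at this minute). Total = 0 + 14386 + 596 = 14982.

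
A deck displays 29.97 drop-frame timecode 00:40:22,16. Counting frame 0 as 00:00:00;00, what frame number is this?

Complete 10-minute blocks: 4, each 17982 frames → 71928.
Remaining 0 whole minutes in the current block: 0 frames.
Within the current minute: 22 × 30 + 16 = 676. Total = 71928 + 0 + 676 = 72604.

72604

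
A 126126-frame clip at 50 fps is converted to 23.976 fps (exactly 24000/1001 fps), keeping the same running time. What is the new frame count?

Target frames = source frames × (target rate / source rate) = 126126 × (24000/1001)/(50) = 126126 × 480/1001 = 60480.

60480 frames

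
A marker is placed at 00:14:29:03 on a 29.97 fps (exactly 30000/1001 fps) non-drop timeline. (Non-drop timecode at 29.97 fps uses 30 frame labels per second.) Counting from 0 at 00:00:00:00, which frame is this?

26073

Total seconds to the label: (0 × 3600 + 14 × 60 + 29) = 869.
Frame index = 869 × 30 + 3 = 26073.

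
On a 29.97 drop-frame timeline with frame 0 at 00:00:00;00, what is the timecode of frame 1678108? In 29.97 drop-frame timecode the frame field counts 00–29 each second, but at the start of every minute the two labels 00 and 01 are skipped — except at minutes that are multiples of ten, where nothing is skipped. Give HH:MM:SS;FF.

Ten DF minutes hold 17982 frames, so frame 1678108 lies in block 93 (frames 1672326–1690307) with 5782 frames into that block.
The block's first minute is 1800 frames and the rest 1798 each; 5782 frames reaches minute 3, so 93 × 18 + 3 × 2 = 1680 labels have been skipped so far.
Adding those back, label number 1678108 + 1680 = 1679788 at 30 labels/s is 55992 s + 28 f = 15 h 33 min 12 s frame 28, i.e. 15:33:12;28.

15:33:12;28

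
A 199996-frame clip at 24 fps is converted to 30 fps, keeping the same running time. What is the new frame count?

Target frames = source frames × (target rate / source rate) = 199996 × (30)/(24) = 199996 × 5/4 = 249995.

249995 frames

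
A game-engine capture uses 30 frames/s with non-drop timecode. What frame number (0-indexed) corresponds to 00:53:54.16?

Total seconds to the label: (0 × 3600 + 53 × 60 + 54) = 3234.
Frame index = 3234 × 30 + 16 = 97036.

frame 97036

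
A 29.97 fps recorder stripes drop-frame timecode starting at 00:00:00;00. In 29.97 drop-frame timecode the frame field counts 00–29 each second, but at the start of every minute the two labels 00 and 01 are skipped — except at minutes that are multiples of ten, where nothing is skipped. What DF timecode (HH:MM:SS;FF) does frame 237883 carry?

Ten DF minutes hold 17982 frames, so frame 237883 lies in block 13 (frames 233766–251747) with 4117 frames into that block.
The block's first minute is 1800 frames and the rest 1798 each; 4117 frames reaches minute 2, so 13 × 18 + 2 × 2 = 238 labels have been skipped so far.
Adding those back, label number 237883 + 238 = 238121 at 30 labels/s is 7937 s + 11 f = 2 h 12 min 17 s frame 11, i.e. 02:12:17;11.

02:12:17;11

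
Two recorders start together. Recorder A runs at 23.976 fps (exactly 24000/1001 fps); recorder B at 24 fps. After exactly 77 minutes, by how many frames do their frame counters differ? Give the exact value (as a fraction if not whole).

77 min = 4620 s.
A emits 24000/1001 × 4620 = 1440000/13 frames; B emits 24 × 4620 = 110880.
Difference = 1440/13 frames (≈ 110.7692); B is ahead of A.

1440/13 frames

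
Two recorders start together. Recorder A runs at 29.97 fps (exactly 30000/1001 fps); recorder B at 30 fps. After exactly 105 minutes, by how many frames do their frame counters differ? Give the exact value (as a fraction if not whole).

27000/143 frames

105 min = 6300 s.
A emits 30000/1001 × 6300 = 27000000/143 frames; B emits 30 × 6300 = 189000.
Difference = 27000/143 frames (≈ 188.8112); B is ahead of A.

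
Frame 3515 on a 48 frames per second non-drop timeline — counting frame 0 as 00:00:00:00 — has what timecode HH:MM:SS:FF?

00:01:13:11

3515 ÷ 48 = 73 full seconds, remainder 11 frames.
73 s = 0 h 1 min 13 s.
Timecode: 00:01:13:11.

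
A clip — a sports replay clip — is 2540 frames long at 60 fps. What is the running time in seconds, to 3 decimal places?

Running time = 2540 × 1/60 = 127/3 s ≈ 42.333 s.

42.333 seconds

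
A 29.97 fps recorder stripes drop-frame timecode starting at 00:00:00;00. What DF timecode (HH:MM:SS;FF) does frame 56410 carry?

Each 10-minute DF block holds 10 × 60 × 30 − 9 × 2 = 17982 frames. 56410 ÷ 17982 → 3 full blocks, remainder 2464.
Within the partial block the first minute is 1800 frames and each further minute 1798, so 1 further minute boundary passed. Total skipped labels = 18 × 3 + 2 × 1 = 56.
Non-drop label index = 56410 + 56 = 56466; at 30 labels/s that is 00:31:22:06, i.e. DF 00:31:22;06.

00:31:22;06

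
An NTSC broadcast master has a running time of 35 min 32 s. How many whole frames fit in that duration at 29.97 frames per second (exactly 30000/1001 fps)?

63896 frames

35 min 32 s = 2132 s.
Frames = 2132 × 30000/1001 = 4920000/77 ≈ 63896.1039.
Complete frames: 63896.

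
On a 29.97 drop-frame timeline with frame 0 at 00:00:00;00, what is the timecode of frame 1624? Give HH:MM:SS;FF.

00:00:54;04

Each 10-minute DF block holds 10 × 60 × 30 − 9 × 2 = 17982 frames. 1624 ÷ 17982 → 0 full blocks, remainder 1624.
Within the partial block the first minute is 1800 frames and each further minute 1798, so 0 further minute boundaries passed. Total skipped labels = 18 × 0 + 2 × 0 = 0.
Non-drop label index = 1624 + 0 = 1624; at 30 labels/s that is 00:00:54:04, i.e. DF 00:00:54;04.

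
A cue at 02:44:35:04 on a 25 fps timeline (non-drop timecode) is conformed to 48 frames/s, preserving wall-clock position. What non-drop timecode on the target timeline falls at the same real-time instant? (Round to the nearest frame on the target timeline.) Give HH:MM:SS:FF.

02:44:35:08

Source frame index: (2×3600 + 44×60 + 35) × 25 + 4 = 246879.
Real time: 246879 / (25) = 246879/25 s.
Target frame: (246879/25) × (48) = 11850192/25 ≈ 474007.680 → 474008.
At 48 labels/s: frame 474008 → 02:44:35:08.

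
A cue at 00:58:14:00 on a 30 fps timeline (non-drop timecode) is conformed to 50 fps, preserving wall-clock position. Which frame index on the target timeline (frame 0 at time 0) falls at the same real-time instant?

frame 174700

Source frame index: (0×3600 + 58×60 + 14) × 30 + 0 = 104820.
Real time: 104820 / (30) = 3494 s.
Target frame: (3494) × (50) = 174700.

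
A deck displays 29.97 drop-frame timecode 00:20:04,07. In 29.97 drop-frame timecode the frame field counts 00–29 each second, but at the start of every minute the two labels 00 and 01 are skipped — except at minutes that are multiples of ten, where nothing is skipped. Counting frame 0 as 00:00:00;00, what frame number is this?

As if non-drop at 30 labels/s: (0 × 3600 + 20 × 60 + 4) × 30 + 7 = 36127.
Minute boundaries passed: 20; those not divisible by 10: 20 − 2 = 18; dropped labels = 2 × 18 = 36.
Actual frame index = 36127 − 36 = 36091.

36091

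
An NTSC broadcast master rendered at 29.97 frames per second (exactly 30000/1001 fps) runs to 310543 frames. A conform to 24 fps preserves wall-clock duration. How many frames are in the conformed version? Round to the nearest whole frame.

248683 frames

Frames at target rate = 310543 × (24) / (30000/1001) = 310853543/1250 ≈ 248682.834.
Nearest whole frame: 248683.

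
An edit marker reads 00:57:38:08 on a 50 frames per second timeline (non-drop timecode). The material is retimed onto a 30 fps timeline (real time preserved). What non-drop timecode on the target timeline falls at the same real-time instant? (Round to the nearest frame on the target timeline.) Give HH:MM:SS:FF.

00:57:38:05

Source frame index: (0×3600 + 57×60 + 38) × 50 + 8 = 172908.
Real time: 172908 / (50) = 86454/25 s.
Target frame: (86454/25) × (30) = 518724/5 ≈ 103744.800 → 103745.
At 30 labels/s: frame 103745 → 00:57:38:05.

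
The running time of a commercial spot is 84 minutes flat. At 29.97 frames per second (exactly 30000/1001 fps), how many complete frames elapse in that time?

84 min = 5040 s.
Frames = 5040 × 30000/1001 = 21600000/143 ≈ 151048.9510.
Complete frames: 151048.

151048 frames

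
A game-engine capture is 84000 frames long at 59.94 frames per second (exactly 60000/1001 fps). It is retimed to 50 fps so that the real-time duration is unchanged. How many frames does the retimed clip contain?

70070 frames

Target frames = source frames × (target rate / source rate) = 84000 × (50)/(60000/1001) = 84000 × 1001/1200 = 70070.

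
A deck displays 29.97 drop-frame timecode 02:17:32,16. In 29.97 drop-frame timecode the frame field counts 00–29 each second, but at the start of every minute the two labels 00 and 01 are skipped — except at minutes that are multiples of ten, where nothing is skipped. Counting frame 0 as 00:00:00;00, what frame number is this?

Complete 10-minute blocks: 13, each 17982 frames → 233766.
Remaining 7 whole minutes in the current block: 1800 + 6 × 1798 = 12588 frames.
Within the current minute: 32 × 30 + 16 − 2 = 974 (labels ;00/;01 skipped at this minute). Total = 233766 + 12588 + 974 = 247328.

247328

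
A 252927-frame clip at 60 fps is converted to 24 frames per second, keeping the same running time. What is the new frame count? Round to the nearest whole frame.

Frames at target rate = 252927 × (24) / (60) = 505854/5 ≈ 101170.800.
Nearest whole frame: 101171.

101171 frames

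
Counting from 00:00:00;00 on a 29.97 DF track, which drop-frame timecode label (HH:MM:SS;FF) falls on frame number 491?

Each 10-minute DF block holds 10 × 60 × 30 − 9 × 2 = 17982 frames. 491 ÷ 17982 → 0 full blocks, remainder 491.
Within the partial block the first minute is 1800 frames and each further minute 1798, so 0 further minute boundaries passed. Total skipped labels = 18 × 0 + 2 × 0 = 0.
Non-drop label index = 491 + 0 = 491; at 30 labels/s that is 00:00:16:11, i.e. DF 00:00:16;11.

00:00:16;11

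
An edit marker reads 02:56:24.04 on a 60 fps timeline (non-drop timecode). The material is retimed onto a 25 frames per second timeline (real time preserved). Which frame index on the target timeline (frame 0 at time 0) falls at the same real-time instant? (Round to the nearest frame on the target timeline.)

frame 264602

Source frame index: (2×3600 + 56×60 + 24) × 60 + 4 = 635044.
Real time: 635044 / (60) = 158761/15 s.
Target frame: (158761/15) × (25) = 793805/3 ≈ 264601.667 → 264602.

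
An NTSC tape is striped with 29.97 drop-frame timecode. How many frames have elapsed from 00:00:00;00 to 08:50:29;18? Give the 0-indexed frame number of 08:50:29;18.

As if non-drop at 30 labels/s: (8 × 3600 + 50 × 60 + 29) × 30 + 18 = 954888.
Minute boundaries passed: 530; those not divisible by 10: 530 − 53 = 477; dropped labels = 2 × 477 = 954.
Actual frame index = 954888 − 954 = 953934.

953934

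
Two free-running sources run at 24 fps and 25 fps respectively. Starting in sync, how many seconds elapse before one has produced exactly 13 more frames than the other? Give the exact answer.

13 seconds

The gap grows by |25 − 24| = 1 frame per second.
Time for a 13-frame gap: 13 ÷ (1) = 13 s.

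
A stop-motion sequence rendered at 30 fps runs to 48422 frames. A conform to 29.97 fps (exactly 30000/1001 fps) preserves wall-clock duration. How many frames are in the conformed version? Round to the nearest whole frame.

48374 frames

Frames at target rate = 48422 × (30000/1001) / (30) = 4402000/91 ≈ 48373.626.
Nearest whole frame: 48374.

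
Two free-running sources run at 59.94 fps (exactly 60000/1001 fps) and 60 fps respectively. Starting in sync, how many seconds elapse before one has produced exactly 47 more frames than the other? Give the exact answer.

The gap grows by |60 − 60000/1001| = 60/1001 frames per second.
Time for a 47-frame gap: 47 ÷ (60/1001) = 47047/60 s.

47047/60 seconds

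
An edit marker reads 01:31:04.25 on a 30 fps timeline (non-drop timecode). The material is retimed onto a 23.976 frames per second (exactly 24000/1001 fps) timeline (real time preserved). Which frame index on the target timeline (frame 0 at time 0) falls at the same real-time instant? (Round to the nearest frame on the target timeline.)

frame 131025

Source frame index: (1×3600 + 31×60 + 4) × 30 + 25 = 163945.
Real time: 163945 / (30) = 32789/6 s.
Target frame: (32789/6) × (24000/1001) = 131156000/1001 ≈ 131024.975 → 131025.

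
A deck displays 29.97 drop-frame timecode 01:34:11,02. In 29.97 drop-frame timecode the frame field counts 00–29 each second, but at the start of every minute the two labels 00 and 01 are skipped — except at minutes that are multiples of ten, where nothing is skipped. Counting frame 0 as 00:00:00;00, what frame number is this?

As if non-drop at 30 labels/s: (1 × 3600 + 34 × 60 + 11) × 30 + 2 = 169532.
Minute boundaries passed: 94; those not divisible by 10: 94 − 9 = 85; dropped labels = 2 × 85 = 170.
Actual frame index = 169532 − 170 = 169362.

169362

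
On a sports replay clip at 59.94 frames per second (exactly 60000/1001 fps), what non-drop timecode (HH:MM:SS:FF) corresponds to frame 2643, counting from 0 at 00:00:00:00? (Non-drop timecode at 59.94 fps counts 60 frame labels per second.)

00:00:44:03

2643 ÷ 60 = 44 full seconds, remainder 3 frames.
44 s = 0 h 0 min 44 s.
Timecode: 00:00:44:03.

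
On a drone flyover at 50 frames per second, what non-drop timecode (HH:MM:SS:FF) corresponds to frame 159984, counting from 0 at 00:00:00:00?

159984 ÷ 50 = 3199 full seconds, remainder 34 frames.
3199 s = 0 h 53 min 19 s.
Timecode: 00:53:19:34.

00:53:19:34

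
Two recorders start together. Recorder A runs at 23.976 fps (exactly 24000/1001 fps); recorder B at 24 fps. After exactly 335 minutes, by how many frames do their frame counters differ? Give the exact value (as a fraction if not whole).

482400/1001 frames

335 min = 20100 s.
A emits 24000/1001 × 20100 = 482400000/1001 frames; B emits 24 × 20100 = 482400.
Difference = 482400/1001 frames (≈ 481.9181); B is ahead of A.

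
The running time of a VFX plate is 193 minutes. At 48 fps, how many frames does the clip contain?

193 min = 11580 s.
Frames = 11580 × 48 = 555840.

555840 frames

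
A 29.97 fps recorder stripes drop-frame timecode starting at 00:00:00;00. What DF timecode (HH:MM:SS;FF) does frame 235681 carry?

02:11:03;27

Each 10-minute DF block holds 10 × 60 × 30 − 9 × 2 = 17982 frames. 235681 ÷ 17982 → 13 full blocks, remainder 1915.
Within the partial block the first minute is 1800 frames and each further minute 1798, so 1 further minute boundary passed. Total skipped labels = 18 × 13 + 2 × 1 = 236.
Non-drop label index = 235681 + 236 = 235917; at 30 labels/s that is 02:11:03:27, i.e. DF 02:11:03;27.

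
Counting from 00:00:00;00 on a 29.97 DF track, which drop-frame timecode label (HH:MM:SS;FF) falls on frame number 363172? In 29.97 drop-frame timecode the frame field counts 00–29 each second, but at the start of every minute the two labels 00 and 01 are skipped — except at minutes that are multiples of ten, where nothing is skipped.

Each 10-minute DF block holds 10 × 60 × 30 − 9 × 2 = 17982 frames. 363172 ÷ 17982 → 20 full blocks, remainder 3532.
Within the partial block the first minute is 1800 frames and each further minute 1798, so 1 further minute boundary passed. Total skipped labels = 18 × 20 + 2 × 1 = 362.
Non-drop label index = 363172 + 362 = 363534; at 30 labels/s that is 03:21:57:24, i.e. DF 03:21:57;24.

03:21:57;24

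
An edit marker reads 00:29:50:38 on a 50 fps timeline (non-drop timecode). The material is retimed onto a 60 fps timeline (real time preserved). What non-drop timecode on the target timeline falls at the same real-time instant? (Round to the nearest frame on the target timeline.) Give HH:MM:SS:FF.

00:29:50:46

Source frame index: (0×3600 + 29×60 + 50) × 50 + 38 = 89538.
Real time: 89538 / (50) = 44769/25 s.
Target frame: (44769/25) × (60) = 537228/5 ≈ 107445.600 → 107446.
At 60 labels/s: frame 107446 → 00:29:50:46.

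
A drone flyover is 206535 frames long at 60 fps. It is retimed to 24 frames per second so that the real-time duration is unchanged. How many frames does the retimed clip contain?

82614 frames

Target frames = source frames × (target rate / source rate) = 206535 × (24)/(60) = 206535 × 2/5 = 82614.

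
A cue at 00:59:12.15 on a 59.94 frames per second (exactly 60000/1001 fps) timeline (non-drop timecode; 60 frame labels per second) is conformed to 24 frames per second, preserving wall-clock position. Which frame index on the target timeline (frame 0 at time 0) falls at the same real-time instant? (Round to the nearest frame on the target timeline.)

Source frame index: (0×3600 + 59×60 + 12) × 60 + 15 = 213135.
Real time: 213135 / (60000/1001) = 14223209/4000 s.
Target frame: (14223209/4000) × (24) = 42669627/500 ≈ 85339.254 → 85339.

frame 85339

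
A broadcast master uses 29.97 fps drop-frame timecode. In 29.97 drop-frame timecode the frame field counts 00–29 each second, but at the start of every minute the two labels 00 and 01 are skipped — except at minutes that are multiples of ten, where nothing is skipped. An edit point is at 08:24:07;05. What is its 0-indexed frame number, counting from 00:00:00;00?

906507

As if non-drop at 30 labels/s: (8 × 3600 + 24 × 60 + 7) × 30 + 5 = 907415.
Minute boundaries passed: 504; those not divisible by 10: 504 − 50 = 454; dropped labels = 2 × 454 = 908.
Actual frame index = 907415 − 908 = 906507.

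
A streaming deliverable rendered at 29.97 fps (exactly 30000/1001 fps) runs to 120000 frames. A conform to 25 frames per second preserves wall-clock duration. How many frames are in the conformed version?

Target frames = source frames × (target rate / source rate) = 120000 × (25)/(30000/1001) = 120000 × 1001/1200 = 100100.

100100 frames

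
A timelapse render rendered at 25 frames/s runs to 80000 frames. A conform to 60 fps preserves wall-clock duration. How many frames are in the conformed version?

Target frames = source frames × (target rate / source rate) = 80000 × (60)/(25) = 80000 × 12/5 = 192000.

192000 frames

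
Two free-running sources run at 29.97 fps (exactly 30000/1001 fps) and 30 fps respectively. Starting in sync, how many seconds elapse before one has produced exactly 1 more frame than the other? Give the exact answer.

1001/30 seconds

The gap grows by |30 − 30000/1001| = 30/1001 frames per second.
Time for a 1-frame gap: 1 ÷ (30/1001) = 1001/30 s.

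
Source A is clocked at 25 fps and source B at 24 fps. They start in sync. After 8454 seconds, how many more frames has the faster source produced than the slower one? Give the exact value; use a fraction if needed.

8454 frames

A emits 25 × 8454 = 211350 frames; B emits 24 × 8454 = 202896.
Difference = 8454 frames; B is behind A.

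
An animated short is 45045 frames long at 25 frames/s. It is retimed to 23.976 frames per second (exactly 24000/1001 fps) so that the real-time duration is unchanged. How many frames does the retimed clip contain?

Target frames = source frames × (target rate / source rate) = 45045 × (24000/1001)/(25) = 45045 × 960/1001 = 43200.

43200 frames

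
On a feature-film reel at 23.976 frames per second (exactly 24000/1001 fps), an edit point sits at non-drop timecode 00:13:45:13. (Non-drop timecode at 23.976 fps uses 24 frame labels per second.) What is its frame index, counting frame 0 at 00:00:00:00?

Total seconds to the label: (0 × 3600 + 13 × 60 + 45) = 825.
Frame index = 825 × 24 + 13 = 19813.

frame 19813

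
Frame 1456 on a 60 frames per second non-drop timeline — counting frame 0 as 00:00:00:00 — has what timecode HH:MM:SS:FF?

1456 ÷ 60 = 24 full seconds, remainder 16 frames.
24 s = 0 h 0 min 24 s.
Timecode: 00:00:24:16.

00:00:24:16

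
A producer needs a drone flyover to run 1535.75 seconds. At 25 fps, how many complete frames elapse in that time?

38393 frames

Frames = 1535.75 × 25 = 153575/4 ≈ 38393.7500.
Complete frames: 38393.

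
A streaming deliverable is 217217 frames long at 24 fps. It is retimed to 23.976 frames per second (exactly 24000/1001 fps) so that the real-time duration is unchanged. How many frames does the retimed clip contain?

217000 frames

Target frames = source frames × (target rate / source rate) = 217217 × (24000/1001)/(24) = 217217 × 1000/1001 = 217000.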